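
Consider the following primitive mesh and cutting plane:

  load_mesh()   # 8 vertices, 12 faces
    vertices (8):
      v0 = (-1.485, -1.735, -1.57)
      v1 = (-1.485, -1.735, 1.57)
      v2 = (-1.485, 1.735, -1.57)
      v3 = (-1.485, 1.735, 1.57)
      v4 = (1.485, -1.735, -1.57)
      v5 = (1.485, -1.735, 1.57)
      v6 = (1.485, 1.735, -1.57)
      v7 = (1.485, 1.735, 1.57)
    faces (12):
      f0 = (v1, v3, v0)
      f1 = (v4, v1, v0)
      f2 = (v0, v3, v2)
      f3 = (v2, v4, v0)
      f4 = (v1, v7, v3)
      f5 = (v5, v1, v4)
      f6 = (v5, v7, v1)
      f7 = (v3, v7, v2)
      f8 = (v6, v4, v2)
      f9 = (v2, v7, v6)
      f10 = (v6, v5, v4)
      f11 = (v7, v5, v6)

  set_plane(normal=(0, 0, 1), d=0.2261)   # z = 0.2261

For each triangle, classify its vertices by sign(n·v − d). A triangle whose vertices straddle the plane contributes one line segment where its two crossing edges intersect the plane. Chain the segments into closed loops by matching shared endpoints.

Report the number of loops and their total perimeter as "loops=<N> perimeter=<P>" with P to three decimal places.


loops=1 perimeter=12.880

Straddling triangles (8 of 12):
  (v1,v3,v0) [++-] → (-1.485, 0.249862, 0.2261)–(-1.485, -1.735, 0.2261)  len=1.9849
  (v4,v1,v0) [-+-] → (-0.213859, -1.735, 0.2261)–(-1.485, -1.735, 0.2261)  len=1.2711
  (v0,v3,v2) [-+-] → (-1.485, 0.249862, 0.2261)–(-1.485, 1.735, 0.2261)  len=1.4851
  (v5,v1,v4) [++-] → (-0.213859, -1.735, 0.2261)–(1.485, -1.735, 0.2261)  len=1.6989
  (v3,v7,v2) [++-] → (0.213859, 1.735, 0.2261)–(-1.485, 1.735, 0.2261)  len=1.6989
  (v2,v7,v6) [-+-] → (0.213859, 1.735, 0.2261)–(1.485, 1.735, 0.2261)  len=1.2711
  (v6,v5,v4) [-+-] → (1.485, -0.249862, 0.2261)–(1.485, -1.735, 0.2261)  len=1.4851
  (v7,v5,v6) [++-] → (1.485, -0.249862, 0.2261)–(1.485, 1.735, 0.2261)  len=1.9849

Chained into 1 loop(s):
  loop 1: 8 segments, perimeter = 12.8800
Total perimeter = 12.880


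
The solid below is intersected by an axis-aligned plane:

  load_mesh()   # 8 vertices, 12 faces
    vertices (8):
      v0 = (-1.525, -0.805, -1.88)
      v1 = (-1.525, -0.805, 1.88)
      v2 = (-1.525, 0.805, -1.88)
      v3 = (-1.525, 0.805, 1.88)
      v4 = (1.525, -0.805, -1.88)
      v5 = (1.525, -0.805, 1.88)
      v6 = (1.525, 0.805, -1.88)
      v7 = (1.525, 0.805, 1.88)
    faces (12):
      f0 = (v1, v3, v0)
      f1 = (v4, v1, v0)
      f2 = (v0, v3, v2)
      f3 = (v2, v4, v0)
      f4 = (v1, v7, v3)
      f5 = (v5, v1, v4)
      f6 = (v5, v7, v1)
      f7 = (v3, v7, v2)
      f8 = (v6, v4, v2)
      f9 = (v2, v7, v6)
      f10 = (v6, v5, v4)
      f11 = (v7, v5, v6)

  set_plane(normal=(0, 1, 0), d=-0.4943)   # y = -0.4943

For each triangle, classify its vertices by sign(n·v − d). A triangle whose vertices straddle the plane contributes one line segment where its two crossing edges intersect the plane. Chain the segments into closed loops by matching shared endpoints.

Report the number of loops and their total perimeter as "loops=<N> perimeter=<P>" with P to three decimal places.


Straddling triangles (8 of 12):
  (v1,v3,v0) [-+-] → (-1.525, -0.4943, 1.88)–(-1.525, -0.4943, -1.15439)  len=3.0344
  (v0,v3,v2) [-++] → (-1.525, -0.4943, -1.15439)–(-1.525, -0.4943, -1.88)  len=0.7256
  (v2,v4,v0) [+--] → (0.936407, -0.4943, -1.88)–(-1.525, -0.4943, -1.88)  len=2.4614
  (v1,v7,v3) [-++] → (-0.936407, -0.4943, 1.88)–(-1.525, -0.4943, 1.88)  len=0.5886
  (v5,v7,v1) [-+-] → (1.525, -0.4943, 1.88)–(-0.936407, -0.4943, 1.88)  len=2.4614
  (v6,v4,v2) [+-+] → (1.525, -0.4943, -1.88)–(0.936407, -0.4943, -1.88)  len=0.5886
  (v6,v5,v4) [+--] → (1.525, -0.4943, 1.15439)–(1.525, -0.4943, -1.88)  len=3.0344
  (v7,v5,v6) [+-+] → (1.525, -0.4943, 1.88)–(1.525, -0.4943, 1.15439)  len=0.7256

Chained into 1 loop(s):
  loop 1: 8 segments, perimeter = 13.6200
Total perimeter = 13.620

loops=1 perimeter=13.620


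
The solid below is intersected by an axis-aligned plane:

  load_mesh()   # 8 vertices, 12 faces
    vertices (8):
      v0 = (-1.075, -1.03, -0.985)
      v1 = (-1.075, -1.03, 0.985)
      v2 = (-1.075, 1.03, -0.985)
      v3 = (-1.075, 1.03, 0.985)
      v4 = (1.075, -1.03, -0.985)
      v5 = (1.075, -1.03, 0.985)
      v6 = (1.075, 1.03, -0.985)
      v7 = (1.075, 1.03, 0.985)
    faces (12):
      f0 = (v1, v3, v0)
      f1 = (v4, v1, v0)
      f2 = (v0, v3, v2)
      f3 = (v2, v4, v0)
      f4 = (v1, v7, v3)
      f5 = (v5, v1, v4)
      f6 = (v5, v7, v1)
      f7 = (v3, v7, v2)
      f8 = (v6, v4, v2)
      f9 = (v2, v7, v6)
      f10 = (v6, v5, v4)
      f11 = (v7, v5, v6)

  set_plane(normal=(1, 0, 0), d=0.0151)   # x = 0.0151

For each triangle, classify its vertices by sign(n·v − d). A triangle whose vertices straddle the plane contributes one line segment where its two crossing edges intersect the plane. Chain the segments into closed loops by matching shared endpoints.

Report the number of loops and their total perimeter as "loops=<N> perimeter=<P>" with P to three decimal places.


Straddling triangles (8 of 12):
  (v4,v1,v0) [+--] → (0.0151, -1.03, -0.0138358)–(0.0151, -1.03, -0.985)  len=0.9712
  (v2,v4,v0) [-+-] → (0.0151, -0.0144679, -0.985)–(0.0151, -1.03, -0.985)  len=1.0155
  (v1,v7,v3) [-+-] → (0.0151, 0.0144679, 0.985)–(0.0151, 1.03, 0.985)  len=1.0155
  (v5,v1,v4) [+-+] → (0.0151, -1.03, 0.985)–(0.0151, -1.03, -0.0138358)  len=0.9988
  (v5,v7,v1) [++-] → (0.0151, 0.0144679, 0.985)–(0.0151, -1.03, 0.985)  len=1.0445
  (v3,v7,v2) [-+-] → (0.0151, 1.03, 0.985)–(0.0151, 1.03, 0.0138358)  len=0.9712
  (v6,v4,v2) [++-] → (0.0151, -0.0144679, -0.985)–(0.0151, 1.03, -0.985)  len=1.0445
  (v2,v7,v6) [-++] → (0.0151, 1.03, 0.0138358)–(0.0151, 1.03, -0.985)  len=0.9988

Chained into 1 loop(s):
  loop 1: 8 segments, perimeter = 8.0600
Total perimeter = 8.060

loops=1 perimeter=8.060


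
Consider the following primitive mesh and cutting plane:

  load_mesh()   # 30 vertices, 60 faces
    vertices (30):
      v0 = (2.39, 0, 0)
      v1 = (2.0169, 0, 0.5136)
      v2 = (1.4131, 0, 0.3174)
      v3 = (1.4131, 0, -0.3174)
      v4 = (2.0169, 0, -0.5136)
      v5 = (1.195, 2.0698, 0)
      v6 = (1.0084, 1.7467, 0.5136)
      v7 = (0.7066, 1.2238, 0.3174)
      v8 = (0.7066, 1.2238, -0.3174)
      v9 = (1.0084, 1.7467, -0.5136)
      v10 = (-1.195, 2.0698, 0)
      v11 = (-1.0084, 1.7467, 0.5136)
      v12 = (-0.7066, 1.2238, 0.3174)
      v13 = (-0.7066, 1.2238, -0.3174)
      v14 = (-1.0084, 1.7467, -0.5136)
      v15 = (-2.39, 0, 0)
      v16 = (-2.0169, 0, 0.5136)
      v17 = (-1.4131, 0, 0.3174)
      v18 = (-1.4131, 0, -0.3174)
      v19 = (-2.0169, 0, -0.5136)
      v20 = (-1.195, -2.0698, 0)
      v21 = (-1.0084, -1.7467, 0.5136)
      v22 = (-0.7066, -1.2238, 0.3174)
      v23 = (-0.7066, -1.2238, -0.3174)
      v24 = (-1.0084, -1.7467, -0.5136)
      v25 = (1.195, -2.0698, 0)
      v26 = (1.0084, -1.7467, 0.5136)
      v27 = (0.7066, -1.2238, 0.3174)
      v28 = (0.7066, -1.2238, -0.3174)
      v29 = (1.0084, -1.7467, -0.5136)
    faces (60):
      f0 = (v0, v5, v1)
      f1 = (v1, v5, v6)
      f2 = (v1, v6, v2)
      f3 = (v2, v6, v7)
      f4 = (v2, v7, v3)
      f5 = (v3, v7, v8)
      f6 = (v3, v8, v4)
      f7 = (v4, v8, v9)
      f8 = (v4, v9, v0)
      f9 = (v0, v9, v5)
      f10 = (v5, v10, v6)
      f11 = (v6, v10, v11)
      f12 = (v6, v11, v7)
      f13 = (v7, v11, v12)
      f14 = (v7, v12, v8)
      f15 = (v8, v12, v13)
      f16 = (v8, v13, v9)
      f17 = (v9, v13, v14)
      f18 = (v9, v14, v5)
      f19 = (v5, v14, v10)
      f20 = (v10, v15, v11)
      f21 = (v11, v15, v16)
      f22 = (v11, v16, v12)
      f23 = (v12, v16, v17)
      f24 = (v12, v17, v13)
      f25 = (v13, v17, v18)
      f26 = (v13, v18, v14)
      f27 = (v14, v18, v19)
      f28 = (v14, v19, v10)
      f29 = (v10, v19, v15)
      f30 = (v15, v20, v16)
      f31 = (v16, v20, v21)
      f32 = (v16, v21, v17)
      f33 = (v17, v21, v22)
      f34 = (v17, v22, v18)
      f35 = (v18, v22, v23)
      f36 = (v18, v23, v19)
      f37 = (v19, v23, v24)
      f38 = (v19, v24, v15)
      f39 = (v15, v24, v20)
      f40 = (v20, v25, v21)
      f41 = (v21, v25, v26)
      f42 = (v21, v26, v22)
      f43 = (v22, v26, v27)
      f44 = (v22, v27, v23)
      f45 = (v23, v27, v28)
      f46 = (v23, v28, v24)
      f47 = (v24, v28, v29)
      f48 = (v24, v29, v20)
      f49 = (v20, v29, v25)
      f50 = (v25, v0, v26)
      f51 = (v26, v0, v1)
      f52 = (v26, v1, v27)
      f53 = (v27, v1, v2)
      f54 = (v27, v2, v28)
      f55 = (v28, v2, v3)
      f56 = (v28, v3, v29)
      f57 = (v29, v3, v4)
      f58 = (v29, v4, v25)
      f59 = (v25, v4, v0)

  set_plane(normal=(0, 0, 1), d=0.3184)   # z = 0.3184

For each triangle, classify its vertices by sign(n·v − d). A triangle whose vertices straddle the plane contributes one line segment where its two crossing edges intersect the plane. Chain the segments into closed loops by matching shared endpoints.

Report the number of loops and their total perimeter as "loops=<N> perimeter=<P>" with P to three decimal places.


Straddling triangles (24 of 60):
  (v0,v5,v1) [--+] → (1.70453, 0.786653, 0.3184)–(2.1587, 0, 0.3184)  len=0.9083
  (v1,v5,v6) [+-+] → (1.70453, 0.786653, 0.3184)–(1.07932, 1.8695, 0.3184)  len=1.2504
  (v1,v6,v2) [++-] → (1.41104, 0.00890265, 0.3184)–(1.41618, 0, 0.3184)  len=0.0103
  (v2,v6,v7) [-+-] → (1.41104, 0.00890265, 0.3184)–(0.708138, 1.22647, 0.3184)  len=1.4059
  (v5,v10,v6) [--+] → (0.170971, 1.8695, 0.3184)–(1.07932, 1.8695, 0.3184)  len=0.9083
  (v6,v10,v11) [+-+] → (0.170971, 1.8695, 0.3184)–(-1.07932, 1.8695, 0.3184)  len=1.2503
  (v6,v11,v7) [++-] → (0.697859, 1.22647, 0.3184)–(0.708138, 1.22647, 0.3184)  len=0.0103
  (v7,v11,v12) [-+-] → (0.697859, 1.22647, 0.3184)–(-0.708138, 1.22647, 0.3184)  len=1.4060
  (v10,v15,v11) [--+] → (-1.53349, 1.08285, 0.3184)–(-1.07932, 1.8695, 0.3184)  len=0.9083
  (v11,v15,v16) [+-+] → (-1.53349, 1.08285, 0.3184)–(-2.1587, 0, 0.3184)  len=1.2504
  (v11,v16,v12) [++-] → (-0.713278, 1.21756, 0.3184)–(-0.708138, 1.22647, 0.3184)  len=0.0103
  (v12,v16,v17) [-+-] → (-0.713278, 1.21756, 0.3184)–(-1.41618, 0, 0.3184)  len=1.4059
  (v15,v20,v16) [--+] → (-1.70453, -0.786653, 0.3184)–(-2.1587, 0, 0.3184)  len=0.9083
  (v16,v20,v21) [+-+] → (-1.70453, -0.786653, 0.3184)–(-1.07932, -1.8695, 0.3184)  len=1.2504
  (v16,v21,v17) [++-] → (-1.41104, -0.00890265, 0.3184)–(-1.41618, 0, 0.3184)  len=0.0103
  (v17,v21,v22) [-+-] → (-1.41104, -0.00890265, 0.3184)–(-0.708138, -1.22647, 0.3184)  len=1.4059
  (v20,v25,v21) [--+] → (-0.170971, -1.8695, 0.3184)–(-1.07932, -1.8695, 0.3184)  len=0.9083
  (v21,v25,v26) [+-+] → (-0.170971, -1.8695, 0.3184)–(1.07932, -1.8695, 0.3184)  len=1.2503
  (v21,v26,v22) [++-] → (-0.697859, -1.22647, 0.3184)–(-0.708138, -1.22647, 0.3184)  len=0.0103
  (v22,v26,v27) [-+-] → (-0.697859, -1.22647, 0.3184)–(0.708138, -1.22647, 0.3184)  len=1.4060
  (v25,v0,v26) [--+] → (1.53349, -1.08285, 0.3184)–(1.07932, -1.8695, 0.3184)  len=0.9083
  (v26,v0,v1) [+-+] → (1.53349, -1.08285, 0.3184)–(2.1587, 0, 0.3184)  len=1.2504
  (v26,v1,v27) [++-] → (0.713278, -1.21756, 0.3184)–(0.708138, -1.22647, 0.3184)  len=0.0103
  (v27,v1,v2) [-+-] → (0.713278, -1.21756, 0.3184)–(1.41618, 0, 0.3184)  len=1.4059

Chained into 2 loop(s):
  loop 1: 12 segments, perimeter = 12.9522
  loop 2: 12 segments, perimeter = 8.4972
Total perimeter = 21.449

loops=2 perimeter=21.449


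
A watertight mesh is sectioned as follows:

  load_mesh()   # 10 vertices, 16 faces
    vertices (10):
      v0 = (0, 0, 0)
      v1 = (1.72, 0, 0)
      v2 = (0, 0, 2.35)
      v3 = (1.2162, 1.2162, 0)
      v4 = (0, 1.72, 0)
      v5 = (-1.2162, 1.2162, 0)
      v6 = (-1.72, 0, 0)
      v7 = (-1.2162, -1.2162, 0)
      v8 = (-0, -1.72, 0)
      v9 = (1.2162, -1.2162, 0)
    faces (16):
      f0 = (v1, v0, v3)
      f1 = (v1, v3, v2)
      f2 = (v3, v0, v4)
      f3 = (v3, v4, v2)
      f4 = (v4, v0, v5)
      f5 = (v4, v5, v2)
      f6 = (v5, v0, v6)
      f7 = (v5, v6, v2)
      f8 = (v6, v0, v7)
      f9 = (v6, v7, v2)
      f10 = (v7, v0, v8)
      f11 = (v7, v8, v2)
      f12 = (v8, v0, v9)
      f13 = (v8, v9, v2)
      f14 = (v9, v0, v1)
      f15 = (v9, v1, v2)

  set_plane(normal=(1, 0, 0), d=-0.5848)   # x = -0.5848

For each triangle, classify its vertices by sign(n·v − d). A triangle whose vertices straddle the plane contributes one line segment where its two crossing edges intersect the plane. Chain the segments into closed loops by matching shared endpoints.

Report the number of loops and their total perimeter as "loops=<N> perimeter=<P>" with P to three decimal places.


Straddling triangles (8 of 16):
  (v4,v0,v5) [++-] → (-0.5848, 0.5848, 0)–(-0.5848, 1.47775, 0)  len=0.8930
  (v4,v5,v2) [+-+] → (-0.5848, 1.47775, 0)–(-0.5848, 0.5848, 1.22002)  len=1.5119
  (v5,v0,v6) [-+-] → (-0.5848, 0.5848, 0)–(-0.5848, 0, 0)  len=0.5848
  (v5,v6,v2) [--+] → (-0.5848, 0, 1.551)–(-0.5848, 0.5848, 1.22002)  len=0.6720
  (v6,v0,v7) [-+-] → (-0.5848, 0, 0)–(-0.5848, -0.5848, 0)  len=0.5848
  (v6,v7,v2) [--+] → (-0.5848, -0.5848, 1.22002)–(-0.5848, 0, 1.551)  len=0.6720
  (v7,v0,v8) [-++] → (-0.5848, -0.5848, 0)–(-0.5848, -1.47775, 0)  len=0.8930
  (v7,v8,v2) [-++] → (-0.5848, -1.47775, 0)–(-0.5848, -0.5848, 1.22002)  len=1.5119

Chained into 1 loop(s):
  loop 1: 8 segments, perimeter = 7.3232
Total perimeter = 7.323

loops=1 perimeter=7.323


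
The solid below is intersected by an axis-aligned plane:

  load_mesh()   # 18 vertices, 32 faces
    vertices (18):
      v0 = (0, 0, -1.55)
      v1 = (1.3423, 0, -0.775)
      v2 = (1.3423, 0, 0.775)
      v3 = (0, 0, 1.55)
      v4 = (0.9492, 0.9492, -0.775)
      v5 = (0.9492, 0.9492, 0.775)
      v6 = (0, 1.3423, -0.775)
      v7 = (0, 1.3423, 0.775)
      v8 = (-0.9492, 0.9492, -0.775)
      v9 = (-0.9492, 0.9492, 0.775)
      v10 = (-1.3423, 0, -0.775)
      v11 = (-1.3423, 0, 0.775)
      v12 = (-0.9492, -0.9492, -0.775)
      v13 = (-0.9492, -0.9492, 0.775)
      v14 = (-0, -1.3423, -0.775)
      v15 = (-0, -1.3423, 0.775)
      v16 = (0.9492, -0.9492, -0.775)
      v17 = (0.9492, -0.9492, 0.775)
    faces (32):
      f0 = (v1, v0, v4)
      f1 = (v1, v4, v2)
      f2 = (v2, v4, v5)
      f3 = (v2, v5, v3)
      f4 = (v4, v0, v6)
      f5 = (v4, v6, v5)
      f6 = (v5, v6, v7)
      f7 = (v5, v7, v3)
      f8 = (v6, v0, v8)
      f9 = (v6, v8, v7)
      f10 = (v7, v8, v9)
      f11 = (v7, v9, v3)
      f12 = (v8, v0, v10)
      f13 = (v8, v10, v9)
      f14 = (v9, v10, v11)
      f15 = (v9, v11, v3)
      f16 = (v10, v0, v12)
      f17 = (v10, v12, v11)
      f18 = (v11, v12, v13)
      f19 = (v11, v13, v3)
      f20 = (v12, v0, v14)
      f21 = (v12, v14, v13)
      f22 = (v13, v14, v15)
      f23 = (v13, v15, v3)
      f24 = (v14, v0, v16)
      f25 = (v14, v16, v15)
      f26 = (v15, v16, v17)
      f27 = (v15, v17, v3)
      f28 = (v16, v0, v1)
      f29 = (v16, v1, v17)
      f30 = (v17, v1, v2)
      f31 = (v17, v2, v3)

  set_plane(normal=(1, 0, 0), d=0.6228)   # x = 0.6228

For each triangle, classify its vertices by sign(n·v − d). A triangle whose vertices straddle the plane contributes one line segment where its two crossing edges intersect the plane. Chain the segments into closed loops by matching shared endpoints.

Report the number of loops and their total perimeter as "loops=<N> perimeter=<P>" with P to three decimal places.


loops=1 perimeter=7.793

Straddling triangles (12 of 32):
  (v1,v0,v4) [+-+] → (0.6228, 0, -1.19042)–(0.6228, 0.6228, -1.0415)  len=0.6404
  (v2,v5,v3) [++-] → (0.6228, 0.6228, 1.0415)–(0.6228, 0, 1.19042)  len=0.6404
  (v4,v0,v6) [+--] → (0.6228, 0.6228, -1.0415)–(0.6228, 1.08437, -0.775)  len=0.5330
  (v4,v6,v5) [+-+] → (0.6228, 1.08437, -0.775)–(0.6228, 1.08437, 0.242004)  len=1.0170
  (v5,v6,v7) [+--] → (0.6228, 1.08437, 0.242004)–(0.6228, 1.08437, 0.775)  len=0.5330
  (v5,v7,v3) [+--] → (0.6228, 1.08437, 0.775)–(0.6228, 0.6228, 1.0415)  len=0.5330
  (v14,v0,v16) [--+] → (0.6228, -0.6228, -1.0415)–(0.6228, -1.08437, -0.775)  len=0.5330
  (v14,v16,v15) [-+-] → (0.6228, -1.08437, -0.775)–(0.6228, -1.08437, -0.242004)  len=0.5330
  (v15,v16,v17) [-++] → (0.6228, -1.08437, -0.242004)–(0.6228, -1.08437, 0.775)  len=1.0170
  (v15,v17,v3) [-+-] → (0.6228, -1.08437, 0.775)–(0.6228, -0.6228, 1.0415)  len=0.5330
  (v16,v0,v1) [+-+] → (0.6228, -0.6228, -1.0415)–(0.6228, 0, -1.19042)  len=0.6404
  (v17,v2,v3) [++-] → (0.6228, 0, 1.19042)–(0.6228, -0.6228, 1.0415)  len=0.6404

Chained into 1 loop(s):
  loop 1: 12 segments, perimeter = 7.7934
Total perimeter = 7.793


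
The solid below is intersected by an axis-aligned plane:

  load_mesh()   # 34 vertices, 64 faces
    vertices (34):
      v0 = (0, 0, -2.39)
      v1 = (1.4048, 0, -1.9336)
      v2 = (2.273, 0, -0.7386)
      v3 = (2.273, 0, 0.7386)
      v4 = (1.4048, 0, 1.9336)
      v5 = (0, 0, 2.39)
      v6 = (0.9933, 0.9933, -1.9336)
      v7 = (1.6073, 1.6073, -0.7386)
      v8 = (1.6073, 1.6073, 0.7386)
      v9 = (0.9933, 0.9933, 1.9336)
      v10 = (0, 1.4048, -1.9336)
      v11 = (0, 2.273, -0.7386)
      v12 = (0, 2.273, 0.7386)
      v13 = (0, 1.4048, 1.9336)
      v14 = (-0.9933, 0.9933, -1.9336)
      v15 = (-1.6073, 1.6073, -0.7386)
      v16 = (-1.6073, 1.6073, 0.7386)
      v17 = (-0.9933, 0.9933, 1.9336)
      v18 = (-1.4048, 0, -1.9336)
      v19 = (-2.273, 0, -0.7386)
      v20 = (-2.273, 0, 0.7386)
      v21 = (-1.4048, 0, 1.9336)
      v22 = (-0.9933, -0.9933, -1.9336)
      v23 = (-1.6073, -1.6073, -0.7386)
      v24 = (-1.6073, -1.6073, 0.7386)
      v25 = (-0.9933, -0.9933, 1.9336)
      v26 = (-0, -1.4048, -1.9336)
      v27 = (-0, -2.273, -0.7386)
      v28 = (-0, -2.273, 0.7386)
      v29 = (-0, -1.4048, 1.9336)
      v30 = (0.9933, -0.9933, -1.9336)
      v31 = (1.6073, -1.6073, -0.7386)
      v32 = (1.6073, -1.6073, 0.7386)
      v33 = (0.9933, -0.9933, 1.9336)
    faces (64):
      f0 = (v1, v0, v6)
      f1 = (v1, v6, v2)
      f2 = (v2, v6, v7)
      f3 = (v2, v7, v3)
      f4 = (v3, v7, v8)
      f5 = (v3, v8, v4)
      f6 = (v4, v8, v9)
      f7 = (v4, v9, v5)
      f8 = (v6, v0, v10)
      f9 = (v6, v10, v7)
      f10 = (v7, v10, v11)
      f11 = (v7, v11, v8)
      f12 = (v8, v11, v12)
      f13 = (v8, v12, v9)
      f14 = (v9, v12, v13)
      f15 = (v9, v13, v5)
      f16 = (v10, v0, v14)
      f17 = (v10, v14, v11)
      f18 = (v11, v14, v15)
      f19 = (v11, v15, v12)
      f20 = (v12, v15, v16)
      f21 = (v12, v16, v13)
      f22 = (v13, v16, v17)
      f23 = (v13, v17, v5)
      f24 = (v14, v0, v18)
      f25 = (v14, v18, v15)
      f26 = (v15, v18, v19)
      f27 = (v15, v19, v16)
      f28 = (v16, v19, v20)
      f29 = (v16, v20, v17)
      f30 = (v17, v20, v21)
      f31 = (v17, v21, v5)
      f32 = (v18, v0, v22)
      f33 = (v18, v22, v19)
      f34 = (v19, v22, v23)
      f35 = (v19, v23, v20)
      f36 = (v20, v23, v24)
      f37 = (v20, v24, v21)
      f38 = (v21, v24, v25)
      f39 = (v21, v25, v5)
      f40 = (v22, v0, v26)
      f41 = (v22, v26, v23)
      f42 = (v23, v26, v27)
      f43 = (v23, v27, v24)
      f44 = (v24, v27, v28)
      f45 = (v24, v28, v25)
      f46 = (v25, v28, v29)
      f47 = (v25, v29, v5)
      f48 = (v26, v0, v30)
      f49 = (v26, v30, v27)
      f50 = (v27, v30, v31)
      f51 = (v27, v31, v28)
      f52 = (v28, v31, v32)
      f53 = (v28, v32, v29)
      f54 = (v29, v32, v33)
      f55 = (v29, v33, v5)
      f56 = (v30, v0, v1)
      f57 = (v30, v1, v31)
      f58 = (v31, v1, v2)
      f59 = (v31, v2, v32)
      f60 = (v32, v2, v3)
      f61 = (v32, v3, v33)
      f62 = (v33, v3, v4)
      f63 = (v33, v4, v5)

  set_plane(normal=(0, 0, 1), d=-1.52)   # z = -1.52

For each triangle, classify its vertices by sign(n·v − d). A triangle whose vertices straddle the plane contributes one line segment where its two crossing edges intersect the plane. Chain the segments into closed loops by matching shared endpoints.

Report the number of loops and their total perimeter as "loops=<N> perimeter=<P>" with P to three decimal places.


Straddling triangles (16 of 64):
  (v1,v6,v2) [--+] → (1.43622, 0.64951, -1.52)–(1.70529, 0, -1.52)  len=0.7030
  (v2,v6,v7) [+-+] → (1.43622, 0.64951, -1.52)–(1.20581, 1.20581, -1.52)  len=0.6021
  (v6,v10,v7) [--+] → (0.556301, 1.47489, -1.52)–(1.20581, 1.20581, -1.52)  len=0.7030
  (v7,v10,v11) [+-+] → (0.556301, 1.47489, -1.52)–(0, 1.70529, -1.52)  len=0.6021
  (v10,v14,v11) [--+] → (-0.64951, 1.43622, -1.52)–(0, 1.70529, -1.52)  len=0.7030
  (v11,v14,v15) [+-+] → (-0.64951, 1.43622, -1.52)–(-1.20581, 1.20581, -1.52)  len=0.6021
  (v14,v18,v15) [--+] → (-1.47489, 0.556301, -1.52)–(-1.20581, 1.20581, -1.52)  len=0.7030
  (v15,v18,v19) [+-+] → (-1.47489, 0.556301, -1.52)–(-1.70529, 0, -1.52)  len=0.6021
  (v18,v22,v19) [--+] → (-1.43622, -0.64951, -1.52)–(-1.70529, 0, -1.52)  len=0.7030
  (v19,v22,v23) [+-+] → (-1.43622, -0.64951, -1.52)–(-1.20581, -1.20581, -1.52)  len=0.6021
  (v22,v26,v23) [--+] → (-0.556301, -1.47489, -1.52)–(-1.20581, -1.20581, -1.52)  len=0.7030
  (v23,v26,v27) [+-+] → (-0.556301, -1.47489, -1.52)–(0, -1.70529, -1.52)  len=0.6021
  (v26,v30,v27) [--+] → (0.64951, -1.43622, -1.52)–(0, -1.70529, -1.52)  len=0.7030
  (v27,v30,v31) [+-+] → (0.64951, -1.43622, -1.52)–(1.20581, -1.20581, -1.52)  len=0.6021
  (v30,v1,v31) [--+] → (1.47489, -0.556301, -1.52)–(1.20581, -1.20581, -1.52)  len=0.7030
  (v31,v1,v2) [+-+] → (1.47489, -0.556301, -1.52)–(1.70529, 0, -1.52)  len=0.6021

Chained into 1 loop(s):
  loop 1: 16 segments, perimeter = 10.4413
Total perimeter = 10.441

loops=1 perimeter=10.441


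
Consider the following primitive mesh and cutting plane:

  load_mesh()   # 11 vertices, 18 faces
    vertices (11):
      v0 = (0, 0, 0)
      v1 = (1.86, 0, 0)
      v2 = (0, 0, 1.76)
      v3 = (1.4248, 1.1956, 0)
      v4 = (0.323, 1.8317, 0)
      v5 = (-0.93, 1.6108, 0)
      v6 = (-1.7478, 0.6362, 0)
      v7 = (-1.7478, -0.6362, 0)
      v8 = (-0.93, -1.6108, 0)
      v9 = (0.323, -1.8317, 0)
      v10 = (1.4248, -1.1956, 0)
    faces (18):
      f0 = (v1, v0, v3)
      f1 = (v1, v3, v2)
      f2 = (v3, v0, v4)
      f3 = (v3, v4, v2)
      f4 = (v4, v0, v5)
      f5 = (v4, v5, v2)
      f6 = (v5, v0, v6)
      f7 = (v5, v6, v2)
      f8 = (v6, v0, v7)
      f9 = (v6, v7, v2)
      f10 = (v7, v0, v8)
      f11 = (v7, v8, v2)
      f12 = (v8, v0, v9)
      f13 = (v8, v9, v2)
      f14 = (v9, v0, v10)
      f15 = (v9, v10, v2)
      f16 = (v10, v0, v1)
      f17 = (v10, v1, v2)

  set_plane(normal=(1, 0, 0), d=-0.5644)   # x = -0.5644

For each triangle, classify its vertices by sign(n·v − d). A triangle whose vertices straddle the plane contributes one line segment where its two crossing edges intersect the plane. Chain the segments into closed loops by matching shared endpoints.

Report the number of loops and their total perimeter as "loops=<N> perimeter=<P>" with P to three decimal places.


Straddling triangles (10 of 18):
  (v4,v0,v5) [++-] → (-0.5644, 0.977565, 0)–(-0.5644, 1.67525, 0)  len=0.6977
  (v4,v5,v2) [+-+] → (-0.5644, 1.67525, 0)–(-0.5644, 0.977565, 0.691888)  len=0.9826
  (v5,v0,v6) [-+-] → (-0.5644, 0.977565, 0)–(-0.5644, 0.205442, 0)  len=0.7721
  (v5,v6,v2) [--+] → (-0.5644, 0.205442, 1.19166)–(-0.5644, 0.977565, 0.691888)  len=0.9198
  (v6,v0,v7) [-+-] → (-0.5644, 0.205442, 0)–(-0.5644, -0.205442, 0)  len=0.4109
  (v6,v7,v2) [--+] → (-0.5644, -0.205442, 1.19166)–(-0.5644, 0.205442, 1.19166)  len=0.4109
  (v7,v0,v8) [-+-] → (-0.5644, -0.205442, 0)–(-0.5644, -0.977565, 0)  len=0.7721
  (v7,v8,v2) [--+] → (-0.5644, -0.977565, 0.691888)–(-0.5644, -0.205442, 1.19166)  len=0.9198
  (v8,v0,v9) [-++] → (-0.5644, -0.977565, 0)–(-0.5644, -1.67525, 0)  len=0.6977
  (v8,v9,v2) [-++] → (-0.5644, -1.67525, 0)–(-0.5644, -0.977565, 0.691888)  len=0.9826

Chained into 1 loop(s):
  loop 1: 10 segments, perimeter = 7.5661
Total perimeter = 7.566

loops=1 perimeter=7.566


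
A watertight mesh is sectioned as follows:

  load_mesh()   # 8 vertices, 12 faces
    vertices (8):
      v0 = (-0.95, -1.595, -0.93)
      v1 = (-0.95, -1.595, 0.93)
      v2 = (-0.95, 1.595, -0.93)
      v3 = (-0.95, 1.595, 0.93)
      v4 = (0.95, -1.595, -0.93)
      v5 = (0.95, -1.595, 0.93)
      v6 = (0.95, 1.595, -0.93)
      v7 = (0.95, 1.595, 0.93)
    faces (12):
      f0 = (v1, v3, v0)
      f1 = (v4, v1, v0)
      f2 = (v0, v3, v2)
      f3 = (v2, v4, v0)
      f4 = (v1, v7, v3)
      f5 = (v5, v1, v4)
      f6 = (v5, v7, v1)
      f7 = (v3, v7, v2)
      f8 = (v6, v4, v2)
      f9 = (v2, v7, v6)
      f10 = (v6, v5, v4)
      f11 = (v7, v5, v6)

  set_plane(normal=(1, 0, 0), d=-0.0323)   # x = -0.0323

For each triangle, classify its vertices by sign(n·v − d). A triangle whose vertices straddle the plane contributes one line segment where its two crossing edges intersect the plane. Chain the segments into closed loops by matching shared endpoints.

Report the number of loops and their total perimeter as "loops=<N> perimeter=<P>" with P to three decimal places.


Straddling triangles (8 of 12):
  (v4,v1,v0) [+--] → (-0.0323, -1.595, 0.03162)–(-0.0323, -1.595, -0.93)  len=0.9616
  (v2,v4,v0) [-+-] → (-0.0323, 0.05423, -0.93)–(-0.0323, -1.595, -0.93)  len=1.6492
  (v1,v7,v3) [-+-] → (-0.0323, -0.05423, 0.93)–(-0.0323, 1.595, 0.93)  len=1.6492
  (v5,v1,v4) [+-+] → (-0.0323, -1.595, 0.93)–(-0.0323, -1.595, 0.03162)  len=0.8984
  (v5,v7,v1) [++-] → (-0.0323, -0.05423, 0.93)–(-0.0323, -1.595, 0.93)  len=1.5408
  (v3,v7,v2) [-+-] → (-0.0323, 1.595, 0.93)–(-0.0323, 1.595, -0.03162)  len=0.9616
  (v6,v4,v2) [++-] → (-0.0323, 0.05423, -0.93)–(-0.0323, 1.595, -0.93)  len=1.5408
  (v2,v7,v6) [-++] → (-0.0323, 1.595, -0.03162)–(-0.0323, 1.595, -0.93)  len=0.8984

Chained into 1 loop(s):
  loop 1: 8 segments, perimeter = 10.1000
Total perimeter = 10.100

loops=1 perimeter=10.100


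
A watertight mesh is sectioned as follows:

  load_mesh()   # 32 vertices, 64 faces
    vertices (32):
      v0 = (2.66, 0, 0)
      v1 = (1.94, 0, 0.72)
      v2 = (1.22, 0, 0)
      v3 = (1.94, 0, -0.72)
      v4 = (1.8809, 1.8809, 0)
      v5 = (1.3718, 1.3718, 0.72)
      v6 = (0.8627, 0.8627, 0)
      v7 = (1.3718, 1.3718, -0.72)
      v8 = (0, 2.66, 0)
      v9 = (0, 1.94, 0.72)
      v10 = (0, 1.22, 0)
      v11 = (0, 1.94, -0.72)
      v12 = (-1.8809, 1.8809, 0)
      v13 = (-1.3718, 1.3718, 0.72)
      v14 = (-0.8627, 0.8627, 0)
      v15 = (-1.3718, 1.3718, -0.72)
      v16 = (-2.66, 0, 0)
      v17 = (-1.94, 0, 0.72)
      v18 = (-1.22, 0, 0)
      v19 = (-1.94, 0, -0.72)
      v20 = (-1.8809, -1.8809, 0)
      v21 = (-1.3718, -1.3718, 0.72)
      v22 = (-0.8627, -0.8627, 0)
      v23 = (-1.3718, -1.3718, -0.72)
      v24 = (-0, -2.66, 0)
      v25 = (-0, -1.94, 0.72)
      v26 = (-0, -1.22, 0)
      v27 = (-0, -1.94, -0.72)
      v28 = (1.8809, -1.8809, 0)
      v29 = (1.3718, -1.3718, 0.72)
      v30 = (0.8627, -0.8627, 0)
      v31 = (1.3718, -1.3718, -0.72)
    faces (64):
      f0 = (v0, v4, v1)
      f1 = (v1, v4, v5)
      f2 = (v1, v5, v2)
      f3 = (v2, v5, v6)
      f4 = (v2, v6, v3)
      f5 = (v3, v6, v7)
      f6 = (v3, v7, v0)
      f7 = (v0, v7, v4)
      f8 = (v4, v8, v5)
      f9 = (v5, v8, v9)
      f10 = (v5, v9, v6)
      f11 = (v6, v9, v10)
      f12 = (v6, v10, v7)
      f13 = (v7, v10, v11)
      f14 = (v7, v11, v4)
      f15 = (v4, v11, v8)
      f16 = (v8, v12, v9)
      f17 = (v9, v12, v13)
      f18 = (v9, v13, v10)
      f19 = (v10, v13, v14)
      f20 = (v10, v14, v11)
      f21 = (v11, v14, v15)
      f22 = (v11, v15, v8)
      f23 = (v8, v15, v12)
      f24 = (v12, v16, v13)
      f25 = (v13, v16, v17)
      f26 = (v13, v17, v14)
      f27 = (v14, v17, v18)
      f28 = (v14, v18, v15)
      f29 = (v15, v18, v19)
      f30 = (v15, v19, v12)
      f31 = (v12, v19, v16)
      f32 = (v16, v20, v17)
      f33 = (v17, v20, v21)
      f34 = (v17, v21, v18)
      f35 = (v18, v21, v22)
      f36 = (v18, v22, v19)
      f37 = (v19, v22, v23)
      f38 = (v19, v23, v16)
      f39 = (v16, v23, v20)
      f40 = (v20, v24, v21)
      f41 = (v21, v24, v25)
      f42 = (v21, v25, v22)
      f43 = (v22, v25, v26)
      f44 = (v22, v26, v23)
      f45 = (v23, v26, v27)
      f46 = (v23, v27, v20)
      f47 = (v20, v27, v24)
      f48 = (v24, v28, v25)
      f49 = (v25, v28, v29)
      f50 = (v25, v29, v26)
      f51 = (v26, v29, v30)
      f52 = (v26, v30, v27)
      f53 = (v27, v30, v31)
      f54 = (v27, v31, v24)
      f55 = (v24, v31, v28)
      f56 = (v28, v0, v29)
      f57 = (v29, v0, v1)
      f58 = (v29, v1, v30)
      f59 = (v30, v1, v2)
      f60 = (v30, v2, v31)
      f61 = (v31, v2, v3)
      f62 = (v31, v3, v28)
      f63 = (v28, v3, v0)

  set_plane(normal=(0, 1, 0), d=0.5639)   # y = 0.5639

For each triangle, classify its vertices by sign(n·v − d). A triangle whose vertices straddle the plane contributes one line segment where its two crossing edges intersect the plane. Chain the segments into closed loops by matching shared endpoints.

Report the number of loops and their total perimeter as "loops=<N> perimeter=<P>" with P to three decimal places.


Straddling triangles (16 of 64):
  (v0,v4,v1) [-+-] → (2.42642, 0.5639, 0)–(1.92228, 0.5639, 0.504142)  len=0.7130
  (v1,v4,v5) [-++] → (1.92228, 0.5639, 0.504142)–(1.70643, 0.5639, 0.72)  len=0.3053
  (v1,v5,v2) [-+-] → (1.70643, 0.5639, 0.72)–(1.2824, 0.5639, 0.295967)  len=0.5997
  (v2,v5,v6) [-++] → (1.2824, 0.5639, 0.295967)–(0.986452, 0.5639, 0)  len=0.4185
  (v2,v6,v3) [-+-] → (0.986452, 0.5639, 0)–(1.23583, 0.5639, -0.249375)  len=0.3527
  (v3,v6,v7) [-++] → (1.23583, 0.5639, -0.249375)–(1.70643, 0.5639, -0.72)  len=0.6655
  (v3,v7,v0) [-+-] → (1.70643, 0.5639, -0.72)–(2.13047, 0.5639, -0.295967)  len=0.5997
  (v0,v7,v4) [-++] → (2.13047, 0.5639, -0.295967)–(2.42642, 0.5639, 0)  len=0.4186
  (v12,v16,v13) [+-+] → (-2.42642, 0.5639, 0)–(-2.13047, 0.5639, 0.295967)  len=0.4186
  (v13,v16,v17) [+--] → (-2.13047, 0.5639, 0.295967)–(-1.70643, 0.5639, 0.72)  len=0.5997
  (v13,v17,v14) [+-+] → (-1.70643, 0.5639, 0.72)–(-1.23583, 0.5639, 0.249375)  len=0.6655
  (v14,v17,v18) [+--] → (-1.23583, 0.5639, 0.249375)–(-0.986452, 0.5639, 0)  len=0.3527
  (v14,v18,v15) [+-+] → (-0.986452, 0.5639, 0)–(-1.2824, 0.5639, -0.295967)  len=0.4185
  (v15,v18,v19) [+--] → (-1.2824, 0.5639, -0.295967)–(-1.70643, 0.5639, -0.72)  len=0.5997
  (v15,v19,v12) [+-+] → (-1.70643, 0.5639, -0.72)–(-1.92228, 0.5639, -0.504142)  len=0.3053
  (v12,v19,v16) [+--] → (-1.92228, 0.5639, -0.504142)–(-2.42642, 0.5639, 0)  len=0.7130

Chained into 2 loop(s):
  loop 1: 8 segments, perimeter = 4.0729
  loop 2: 8 segments, perimeter = 4.0729
Total perimeter = 8.146

loops=2 perimeter=8.146


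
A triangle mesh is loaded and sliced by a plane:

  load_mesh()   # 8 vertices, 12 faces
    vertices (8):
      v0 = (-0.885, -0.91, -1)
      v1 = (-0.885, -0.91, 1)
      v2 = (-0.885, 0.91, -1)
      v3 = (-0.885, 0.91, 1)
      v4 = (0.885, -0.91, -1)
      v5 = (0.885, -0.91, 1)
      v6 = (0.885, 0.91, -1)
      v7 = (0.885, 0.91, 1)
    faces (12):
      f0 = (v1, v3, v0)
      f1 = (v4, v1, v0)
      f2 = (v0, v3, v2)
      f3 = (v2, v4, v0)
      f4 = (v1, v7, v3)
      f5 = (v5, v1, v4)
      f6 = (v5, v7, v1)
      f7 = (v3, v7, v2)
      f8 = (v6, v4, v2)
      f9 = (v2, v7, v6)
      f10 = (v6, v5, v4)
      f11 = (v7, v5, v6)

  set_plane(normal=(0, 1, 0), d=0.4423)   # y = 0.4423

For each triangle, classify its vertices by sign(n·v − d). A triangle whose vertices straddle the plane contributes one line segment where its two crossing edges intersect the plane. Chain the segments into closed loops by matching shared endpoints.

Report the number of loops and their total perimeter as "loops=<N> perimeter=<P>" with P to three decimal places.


loops=1 perimeter=7.540

Straddling triangles (8 of 12):
  (v1,v3,v0) [-+-] → (-0.885, 0.4423, 1)–(-0.885, 0.4423, 0.486044)  len=0.5140
  (v0,v3,v2) [-++] → (-0.885, 0.4423, 0.486044)–(-0.885, 0.4423, -1)  len=1.4860
  (v2,v4,v0) [+--] → (-0.430149, 0.4423, -1)–(-0.885, 0.4423, -1)  len=0.4549
  (v1,v7,v3) [-++] → (0.430149, 0.4423, 1)–(-0.885, 0.4423, 1)  len=1.3151
  (v5,v7,v1) [-+-] → (0.885, 0.4423, 1)–(0.430149, 0.4423, 1)  len=0.4549
  (v6,v4,v2) [+-+] → (0.885, 0.4423, -1)–(-0.430149, 0.4423, -1)  len=1.3151
  (v6,v5,v4) [+--] → (0.885, 0.4423, -0.486044)–(0.885, 0.4423, -1)  len=0.5140
  (v7,v5,v6) [+-+] → (0.885, 0.4423, 1)–(0.885, 0.4423, -0.486044)  len=1.4860

Chained into 1 loop(s):
  loop 1: 8 segments, perimeter = 7.5400
Total perimeter = 7.540


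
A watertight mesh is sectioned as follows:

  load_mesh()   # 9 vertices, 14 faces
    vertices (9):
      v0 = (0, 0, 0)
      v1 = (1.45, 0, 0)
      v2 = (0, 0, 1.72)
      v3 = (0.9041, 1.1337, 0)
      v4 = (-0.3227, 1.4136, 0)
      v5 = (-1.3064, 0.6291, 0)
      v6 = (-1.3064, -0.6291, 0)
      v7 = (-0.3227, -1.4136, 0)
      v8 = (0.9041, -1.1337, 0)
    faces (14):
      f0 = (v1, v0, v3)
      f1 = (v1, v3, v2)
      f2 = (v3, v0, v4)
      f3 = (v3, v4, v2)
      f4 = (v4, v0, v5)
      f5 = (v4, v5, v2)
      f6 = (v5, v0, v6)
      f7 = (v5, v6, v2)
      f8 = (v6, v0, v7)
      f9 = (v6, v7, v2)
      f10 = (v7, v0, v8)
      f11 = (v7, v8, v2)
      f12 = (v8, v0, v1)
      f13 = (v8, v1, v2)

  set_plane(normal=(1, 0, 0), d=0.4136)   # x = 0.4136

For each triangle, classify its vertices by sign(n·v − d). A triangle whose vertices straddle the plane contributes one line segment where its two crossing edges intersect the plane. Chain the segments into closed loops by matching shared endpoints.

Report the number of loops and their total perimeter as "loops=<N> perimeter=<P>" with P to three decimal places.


Straddling triangles (8 of 14):
  (v1,v0,v3) [+-+] → (0.4136, 0, 0)–(0.4136, 0.518635, 0)  len=0.5186
  (v1,v3,v2) [++-] → (0.4136, 0.518635, 0.933149)–(0.4136, 0, 1.22938)  len=0.5973
  (v3,v0,v4) [+--] → (0.4136, 0.518635, 0)–(0.4136, 1.24561, 0)  len=0.7270
  (v3,v4,v2) [+--] → (0.4136, 1.24561, 0)–(0.4136, 0.518635, 0.933149)  len=1.1829
  (v7,v0,v8) [--+] → (0.4136, -0.518635, 0)–(0.4136, -1.24561, 0)  len=0.7270
  (v7,v8,v2) [-+-] → (0.4136, -1.24561, 0)–(0.4136, -0.518635, 0.933149)  len=1.1829
  (v8,v0,v1) [+-+] → (0.4136, -0.518635, 0)–(0.4136, 0, 0)  len=0.5186
  (v8,v1,v2) [++-] → (0.4136, 0, 1.22938)–(0.4136, -0.518635, 0.933149)  len=0.5973

Chained into 1 loop(s):
  loop 1: 8 segments, perimeter = 6.0516
Total perimeter = 6.052

loops=1 perimeter=6.052


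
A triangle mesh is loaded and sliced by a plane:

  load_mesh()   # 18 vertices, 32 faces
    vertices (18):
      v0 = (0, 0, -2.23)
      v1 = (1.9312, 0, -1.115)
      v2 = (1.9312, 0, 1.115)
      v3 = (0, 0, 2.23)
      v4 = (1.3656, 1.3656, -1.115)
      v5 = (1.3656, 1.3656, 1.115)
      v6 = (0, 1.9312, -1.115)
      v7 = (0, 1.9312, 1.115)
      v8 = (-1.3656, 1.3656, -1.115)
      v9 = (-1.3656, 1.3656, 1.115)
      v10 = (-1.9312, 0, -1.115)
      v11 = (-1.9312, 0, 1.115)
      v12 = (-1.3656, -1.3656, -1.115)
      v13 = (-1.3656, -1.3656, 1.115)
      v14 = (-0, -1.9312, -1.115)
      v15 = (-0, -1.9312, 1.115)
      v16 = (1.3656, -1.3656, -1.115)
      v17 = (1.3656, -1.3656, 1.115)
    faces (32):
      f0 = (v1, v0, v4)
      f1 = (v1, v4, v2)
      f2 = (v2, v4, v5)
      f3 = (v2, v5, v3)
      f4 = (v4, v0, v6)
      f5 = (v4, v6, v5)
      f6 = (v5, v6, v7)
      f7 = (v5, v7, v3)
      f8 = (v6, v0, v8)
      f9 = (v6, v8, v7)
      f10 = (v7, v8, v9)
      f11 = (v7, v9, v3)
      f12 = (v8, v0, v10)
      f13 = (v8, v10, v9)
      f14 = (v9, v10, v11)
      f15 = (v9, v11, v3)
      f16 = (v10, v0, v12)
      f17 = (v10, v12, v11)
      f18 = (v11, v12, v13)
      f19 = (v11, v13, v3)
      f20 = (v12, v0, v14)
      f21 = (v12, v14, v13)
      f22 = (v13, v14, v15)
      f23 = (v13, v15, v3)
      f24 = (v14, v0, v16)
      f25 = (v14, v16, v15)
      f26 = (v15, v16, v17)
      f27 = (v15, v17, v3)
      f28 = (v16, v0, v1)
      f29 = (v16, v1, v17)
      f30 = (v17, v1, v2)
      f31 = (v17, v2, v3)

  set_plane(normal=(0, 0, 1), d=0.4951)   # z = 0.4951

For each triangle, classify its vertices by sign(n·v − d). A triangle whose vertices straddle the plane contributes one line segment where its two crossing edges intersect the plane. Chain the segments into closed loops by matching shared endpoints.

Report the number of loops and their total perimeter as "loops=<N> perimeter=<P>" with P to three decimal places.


loops=1 perimeter=11.825

Straddling triangles (16 of 32):
  (v1,v4,v2) [--+] → (1.77397, 0.379612, 0.4951)–(1.9312, 0, 0.4951)  len=0.4109
  (v2,v4,v5) [+-+] → (1.77397, 0.379612, 0.4951)–(1.3656, 1.3656, 0.4951)  len=1.0672
  (v4,v6,v5) [--+] → (0.985988, 1.52283, 0.4951)–(1.3656, 1.3656, 0.4951)  len=0.4109
  (v5,v6,v7) [+-+] → (0.985988, 1.52283, 0.4951)–(0, 1.9312, 0.4951)  len=1.0672
  (v6,v8,v7) [--+] → (-0.379612, 1.77397, 0.4951)–(0, 1.9312, 0.4951)  len=0.4109
  (v7,v8,v9) [+-+] → (-0.379612, 1.77397, 0.4951)–(-1.3656, 1.3656, 0.4951)  len=1.0672
  (v8,v10,v9) [--+] → (-1.52283, 0.985988, 0.4951)–(-1.3656, 1.3656, 0.4951)  len=0.4109
  (v9,v10,v11) [+-+] → (-1.52283, 0.985988, 0.4951)–(-1.9312, 0, 0.4951)  len=1.0672
  (v10,v12,v11) [--+] → (-1.77397, -0.379612, 0.4951)–(-1.9312, 0, 0.4951)  len=0.4109
  (v11,v12,v13) [+-+] → (-1.77397, -0.379612, 0.4951)–(-1.3656, -1.3656, 0.4951)  len=1.0672
  (v12,v14,v13) [--+] → (-0.985988, -1.52283, 0.4951)–(-1.3656, -1.3656, 0.4951)  len=0.4109
  (v13,v14,v15) [+-+] → (-0.985988, -1.52283, 0.4951)–(0, -1.9312, 0.4951)  len=1.0672
  (v14,v16,v15) [--+] → (0.379612, -1.77397, 0.4951)–(0, -1.9312, 0.4951)  len=0.4109
  (v15,v16,v17) [+-+] → (0.379612, -1.77397, 0.4951)–(1.3656, -1.3656, 0.4951)  len=1.0672
  (v16,v1,v17) [--+] → (1.52283, -0.985988, 0.4951)–(1.3656, -1.3656, 0.4951)  len=0.4109
  (v17,v1,v2) [+-+] → (1.52283, -0.985988, 0.4951)–(1.9312, 0, 0.4951)  len=1.0672

Chained into 1 loop(s):
  loop 1: 16 segments, perimeter = 11.8248
Total perimeter = 11.825


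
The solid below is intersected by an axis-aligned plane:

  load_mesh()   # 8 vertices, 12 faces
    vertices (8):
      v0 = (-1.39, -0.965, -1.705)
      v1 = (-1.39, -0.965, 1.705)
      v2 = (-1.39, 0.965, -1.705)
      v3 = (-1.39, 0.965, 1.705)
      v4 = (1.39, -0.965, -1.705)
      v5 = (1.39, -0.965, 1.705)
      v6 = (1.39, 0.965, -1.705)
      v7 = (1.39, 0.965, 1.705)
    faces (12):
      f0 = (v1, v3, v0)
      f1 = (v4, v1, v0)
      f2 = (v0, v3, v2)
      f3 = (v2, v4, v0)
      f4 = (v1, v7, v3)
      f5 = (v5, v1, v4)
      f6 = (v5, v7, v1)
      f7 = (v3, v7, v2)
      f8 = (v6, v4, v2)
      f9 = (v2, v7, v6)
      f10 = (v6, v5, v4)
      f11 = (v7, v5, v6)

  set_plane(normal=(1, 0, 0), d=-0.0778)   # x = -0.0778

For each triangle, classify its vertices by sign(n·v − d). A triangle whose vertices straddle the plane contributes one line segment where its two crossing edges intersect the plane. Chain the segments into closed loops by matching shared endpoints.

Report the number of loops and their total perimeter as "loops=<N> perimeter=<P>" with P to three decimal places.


loops=1 perimeter=10.680

Straddling triangles (8 of 12):
  (v4,v1,v0) [+--] → (-0.0778, -0.965, 0.0954309)–(-0.0778, -0.965, -1.705)  len=1.8004
  (v2,v4,v0) [-+-] → (-0.0778, 0.0540122, -1.705)–(-0.0778, -0.965, -1.705)  len=1.0190
  (v1,v7,v3) [-+-] → (-0.0778, -0.0540122, 1.705)–(-0.0778, 0.965, 1.705)  len=1.0190
  (v5,v1,v4) [+-+] → (-0.0778, -0.965, 1.705)–(-0.0778, -0.965, 0.0954309)  len=1.6096
  (v5,v7,v1) [++-] → (-0.0778, -0.0540122, 1.705)–(-0.0778, -0.965, 1.705)  len=0.9110
  (v3,v7,v2) [-+-] → (-0.0778, 0.965, 1.705)–(-0.0778, 0.965, -0.0954309)  len=1.8004
  (v6,v4,v2) [++-] → (-0.0778, 0.0540122, -1.705)–(-0.0778, 0.965, -1.705)  len=0.9110
  (v2,v7,v6) [-++] → (-0.0778, 0.965, -0.0954309)–(-0.0778, 0.965, -1.705)  len=1.6096

Chained into 1 loop(s):
  loop 1: 8 segments, perimeter = 10.6800
Total perimeter = 10.680


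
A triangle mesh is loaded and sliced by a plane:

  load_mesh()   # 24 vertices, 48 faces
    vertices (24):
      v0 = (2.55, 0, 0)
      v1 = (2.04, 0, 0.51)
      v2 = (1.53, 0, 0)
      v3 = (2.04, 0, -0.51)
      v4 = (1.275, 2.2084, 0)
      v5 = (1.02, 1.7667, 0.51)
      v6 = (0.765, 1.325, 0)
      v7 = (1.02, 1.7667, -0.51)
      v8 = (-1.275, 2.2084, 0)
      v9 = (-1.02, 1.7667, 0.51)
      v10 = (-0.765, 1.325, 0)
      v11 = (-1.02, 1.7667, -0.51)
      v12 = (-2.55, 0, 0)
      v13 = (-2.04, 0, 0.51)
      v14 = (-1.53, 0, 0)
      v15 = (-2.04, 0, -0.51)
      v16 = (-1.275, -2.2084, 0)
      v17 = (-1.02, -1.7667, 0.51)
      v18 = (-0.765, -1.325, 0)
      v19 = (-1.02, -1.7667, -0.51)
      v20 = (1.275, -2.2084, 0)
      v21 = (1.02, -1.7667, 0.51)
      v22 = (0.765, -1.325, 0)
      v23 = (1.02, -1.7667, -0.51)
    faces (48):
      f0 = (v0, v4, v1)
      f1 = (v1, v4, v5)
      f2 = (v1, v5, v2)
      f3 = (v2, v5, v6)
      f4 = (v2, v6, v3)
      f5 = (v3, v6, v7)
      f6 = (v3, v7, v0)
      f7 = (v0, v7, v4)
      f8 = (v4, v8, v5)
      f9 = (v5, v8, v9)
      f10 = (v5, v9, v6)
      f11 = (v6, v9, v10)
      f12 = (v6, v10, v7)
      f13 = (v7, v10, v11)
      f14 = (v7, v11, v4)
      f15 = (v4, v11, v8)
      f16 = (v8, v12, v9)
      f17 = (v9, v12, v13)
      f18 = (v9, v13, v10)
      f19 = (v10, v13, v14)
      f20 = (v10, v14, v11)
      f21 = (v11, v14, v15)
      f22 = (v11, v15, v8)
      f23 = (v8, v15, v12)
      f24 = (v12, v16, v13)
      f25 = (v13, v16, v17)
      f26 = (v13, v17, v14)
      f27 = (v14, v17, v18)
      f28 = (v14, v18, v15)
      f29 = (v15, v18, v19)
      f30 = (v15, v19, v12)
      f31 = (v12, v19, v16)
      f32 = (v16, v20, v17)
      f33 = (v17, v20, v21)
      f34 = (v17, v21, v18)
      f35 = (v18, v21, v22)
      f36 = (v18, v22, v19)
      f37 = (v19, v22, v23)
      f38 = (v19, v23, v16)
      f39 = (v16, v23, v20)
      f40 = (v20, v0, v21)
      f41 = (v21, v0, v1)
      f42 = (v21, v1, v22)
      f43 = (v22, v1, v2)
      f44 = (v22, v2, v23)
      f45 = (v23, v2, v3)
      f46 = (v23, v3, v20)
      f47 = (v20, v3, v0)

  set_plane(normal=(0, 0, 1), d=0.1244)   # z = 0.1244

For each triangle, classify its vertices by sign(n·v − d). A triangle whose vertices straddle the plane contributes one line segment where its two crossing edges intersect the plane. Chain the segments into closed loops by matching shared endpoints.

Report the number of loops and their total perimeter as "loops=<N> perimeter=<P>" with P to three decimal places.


Straddling triangles (24 of 48):
  (v0,v4,v1) [--+] → (1.4616, 1.66972, 0.1244)–(2.4256, 0, 0.1244)  len=1.9280
  (v1,v4,v5) [+-+] → (1.4616, 1.66972, 0.1244)–(1.2128, 2.10066, 0.1244)  len=0.4976
  (v1,v5,v2) [++-] → (1.4056, 0.430936, 0.1244)–(1.6544, 0, 0.1244)  len=0.4976
  (v2,v5,v6) [-+-] → (1.4056, 0.430936, 0.1244)–(0.8272, 1.43274, 0.1244)  len=1.1568
  (v4,v8,v5) [--+] → (-0.7152, 2.10066, 0.1244)–(1.2128, 2.10066, 0.1244)  len=1.9280
  (v5,v8,v9) [+-+] → (-0.7152, 2.10066, 0.1244)–(-1.2128, 2.10066, 0.1244)  len=0.4976
  (v5,v9,v6) [++-] → (0.3296, 1.43274, 0.1244)–(0.8272, 1.43274, 0.1244)  len=0.4976
  (v6,v9,v10) [-+-] → (0.3296, 1.43274, 0.1244)–(-0.8272, 1.43274, 0.1244)  len=1.1568
  (v8,v12,v9) [--+] → (-2.1768, 0.430936, 0.1244)–(-1.2128, 2.10066, 0.1244)  len=1.9280
  (v9,v12,v13) [+-+] → (-2.1768, 0.430936, 0.1244)–(-2.4256, 0, 0.1244)  len=0.4976
  (v9,v13,v10) [++-] → (-1.076, 1.0018, 0.1244)–(-0.8272, 1.43274, 0.1244)  len=0.4976
  (v10,v13,v14) [-+-] → (-1.076, 1.0018, 0.1244)–(-1.6544, 0, 0.1244)  len=1.1568
  (v12,v16,v13) [--+] → (-1.4616, -1.66972, 0.1244)–(-2.4256, 0, 0.1244)  len=1.9280
  (v13,v16,v17) [+-+] → (-1.4616, -1.66972, 0.1244)–(-1.2128, -2.10066, 0.1244)  len=0.4976
  (v13,v17,v14) [++-] → (-1.4056, -0.430936, 0.1244)–(-1.6544, 0, 0.1244)  len=0.4976
  (v14,v17,v18) [-+-] → (-1.4056, -0.430936, 0.1244)–(-0.8272, -1.43274, 0.1244)  len=1.1568
  (v16,v20,v17) [--+] → (0.7152, -2.10066, 0.1244)–(-1.2128, -2.10066, 0.1244)  len=1.9280
  (v17,v20,v21) [+-+] → (0.7152, -2.10066, 0.1244)–(1.2128, -2.10066, 0.1244)  len=0.4976
  (v17,v21,v18) [++-] → (-0.3296, -1.43274, 0.1244)–(-0.8272, -1.43274, 0.1244)  len=0.4976
  (v18,v21,v22) [-+-] → (-0.3296, -1.43274, 0.1244)–(0.8272, -1.43274, 0.1244)  len=1.1568
  (v20,v0,v21) [--+] → (2.1768, -0.430936, 0.1244)–(1.2128, -2.10066, 0.1244)  len=1.9280
  (v21,v0,v1) [+-+] → (2.1768, -0.430936, 0.1244)–(2.4256, 0, 0.1244)  len=0.4976
  (v21,v1,v22) [++-] → (1.076, -1.0018, 0.1244)–(0.8272, -1.43274, 0.1244)  len=0.4976
  (v22,v1,v2) [-+-] → (1.076, -1.0018, 0.1244)–(1.6544, 0, 0.1244)  len=1.1568

Chained into 2 loop(s):
  loop 1: 12 segments, perimeter = 14.5537
  loop 2: 12 segments, perimeter = 9.9264
Total perimeter = 24.480

loops=2 perimeter=24.480
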